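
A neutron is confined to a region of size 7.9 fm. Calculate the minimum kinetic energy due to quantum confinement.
83.005 keV

Using the uncertainty principle:

1. Position uncertainty: Δx ≈ 7.900e-15 m
2. Minimum momentum uncertainty: Δp = ℏ/(2Δx) = 6.675e-21 kg·m/s
3. Minimum kinetic energy:
   KE = (Δp)²/(2m) = (6.675e-21)²/(2 × 1.675e-27 kg)
   KE = 1.330e-14 J = 83.005 keV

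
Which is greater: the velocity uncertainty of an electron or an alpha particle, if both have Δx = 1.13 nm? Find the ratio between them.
The electron has the larger minimum velocity uncertainty, by a ratio of 7294.3.

For both particles, Δp_min = ℏ/(2Δx) = 4.666e-26 kg·m/s (same for both).

The velocity uncertainty is Δv = Δp/m:
- electron: Δv = 4.666e-26 / 9.109e-31 = 5.122e+04 m/s = 51.225 km/s
- alpha particle: Δv = 4.666e-26 / 6.645e-27 = 7.023e+00 m/s = 7.023 m/s

Ratio: 5.122e+04 / 7.023e+00 = 7294.3

The lighter particle has larger velocity uncertainty because Δv ∝ 1/m.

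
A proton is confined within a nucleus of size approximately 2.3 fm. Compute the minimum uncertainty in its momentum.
2.293 × 10^-20 kg·m/s

Using the Heisenberg uncertainty principle:
ΔxΔp ≥ ℏ/2

With Δx ≈ L = 2.300e-15 m (the confinement size):
Δp_min = ℏ/(2Δx)
Δp_min = (1.055e-34 J·s) / (2 × 2.300e-15 m)
Δp_min = 2.293e-20 kg·m/s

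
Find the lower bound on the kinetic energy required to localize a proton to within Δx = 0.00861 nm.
69.976 meV

Localizing a particle requires giving it sufficient momentum uncertainty:

1. From uncertainty principle: Δp ≥ ℏ/(2Δx)
   Δp_min = (1.055e-34 J·s) / (2 × 8.610e-12 m)
   Δp_min = 6.124e-24 kg·m/s

2. This momentum uncertainty corresponds to kinetic energy:
   KE ≈ (Δp)²/(2m) = (6.124e-24)²/(2 × 1.673e-27 kg)
   KE = 1.121e-20 J = 69.976 meV

Tighter localization requires more energy.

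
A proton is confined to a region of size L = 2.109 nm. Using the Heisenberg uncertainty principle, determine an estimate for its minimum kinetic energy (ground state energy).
1.166 μeV

Using the uncertainty principle to estimate ground state energy:

1. The position uncertainty is approximately the confinement size:
   Δx ≈ L = 2.109e-09 m

2. From ΔxΔp ≥ ℏ/2, the minimum momentum uncertainty is:
   Δp ≈ ℏ/(2L) = 2.500e-26 kg·m/s

3. The kinetic energy is approximately:
   KE ≈ (Δp)²/(2m) = (2.500e-26)²/(2 × 1.673e-27 kg)
   KE ≈ 1.869e-25 J = 1.166 μeV

This is an order-of-magnitude estimate of the ground state energy.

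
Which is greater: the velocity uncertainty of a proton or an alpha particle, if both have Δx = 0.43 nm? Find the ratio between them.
The proton has the larger minimum velocity uncertainty, by a ratio of 4.0.

For both particles, Δp_min = ℏ/(2Δx) = 1.226e-25 kg·m/s (same for both).

The velocity uncertainty is Δv = Δp/m:
- proton: Δv = 1.226e-25 / 1.673e-27 = 7.331e+01 m/s = 73.313 m/s
- alpha particle: Δv = 1.226e-25 / 6.645e-27 = 1.845e+01 m/s = 18.455 m/s

Ratio: 7.331e+01 / 1.845e+01 = 4.0

The lighter particle has larger velocity uncertainty because Δv ∝ 1/m.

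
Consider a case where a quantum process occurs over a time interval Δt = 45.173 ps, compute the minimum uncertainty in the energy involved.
7.285 μeV

Using the energy-time uncertainty principle:
ΔEΔt ≥ ℏ/2

The minimum uncertainty in energy is:
ΔE_min = ℏ/(2Δt)
ΔE_min = (1.055e-34 J·s) / (2 × 4.517e-11 s)
ΔE_min = 1.167e-24 J = 7.285 μeV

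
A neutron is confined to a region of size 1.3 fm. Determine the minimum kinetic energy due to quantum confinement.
3.065 MeV

Using the uncertainty principle:

1. Position uncertainty: Δx ≈ 1.300e-15 m
2. Minimum momentum uncertainty: Δp = ℏ/(2Δx) = 4.056e-20 kg·m/s
3. Minimum kinetic energy:
   KE = (Δp)²/(2m) = (4.056e-20)²/(2 × 1.675e-27 kg)
   KE = 4.911e-13 J = 3.065 MeV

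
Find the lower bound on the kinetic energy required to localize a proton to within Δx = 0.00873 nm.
68.065 meV

Localizing a particle requires giving it sufficient momentum uncertainty:

1. From uncertainty principle: Δp ≥ ℏ/(2Δx)
   Δp_min = (1.055e-34 J·s) / (2 × 8.730e-12 m)
   Δp_min = 6.040e-24 kg·m/s

2. This momentum uncertainty corresponds to kinetic energy:
   KE ≈ (Δp)²/(2m) = (6.040e-24)²/(2 × 1.673e-27 kg)
   KE = 1.091e-20 J = 68.065 meV

Tighter localization requires more energy.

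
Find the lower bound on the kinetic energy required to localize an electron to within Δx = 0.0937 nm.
1.085 eV

Localizing a particle requires giving it sufficient momentum uncertainty:

1. From uncertainty principle: Δp ≥ ℏ/(2Δx)
   Δp_min = (1.055e-34 J·s) / (2 × 9.370e-11 m)
   Δp_min = 5.627e-25 kg·m/s

2. This momentum uncertainty corresponds to kinetic energy:
   KE ≈ (Δp)²/(2m) = (5.627e-25)²/(2 × 9.109e-31 kg)
   KE = 1.738e-19 J = 1.085 eV

Tighter localization requires more energy.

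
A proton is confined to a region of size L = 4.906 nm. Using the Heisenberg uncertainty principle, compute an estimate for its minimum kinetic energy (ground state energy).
215.526 neV

Using the uncertainty principle to estimate ground state energy:

1. The position uncertainty is approximately the confinement size:
   Δx ≈ L = 4.906e-09 m

2. From ΔxΔp ≥ ℏ/2, the minimum momentum uncertainty is:
   Δp ≈ ℏ/(2L) = 1.075e-26 kg·m/s

3. The kinetic energy is approximately:
   KE ≈ (Δp)²/(2m) = (1.075e-26)²/(2 × 1.673e-27 kg)
   KE ≈ 3.453e-26 J = 215.526 neV

This is an order-of-magnitude estimate of the ground state energy.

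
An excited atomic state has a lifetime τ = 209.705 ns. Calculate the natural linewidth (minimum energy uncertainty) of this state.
1.569 neV

Using the energy-time uncertainty principle:
ΔEΔt ≥ ℏ/2

The lifetime τ represents the time uncertainty Δt.
The natural linewidth (minimum energy uncertainty) is:

ΔE = ℏ/(2τ)
ΔE = (1.055e-34 J·s) / (2 × 2.097e-07 s)
ΔE = 2.514e-28 J = 1.569 neV

This natural linewidth limits the precision of spectroscopic measurements.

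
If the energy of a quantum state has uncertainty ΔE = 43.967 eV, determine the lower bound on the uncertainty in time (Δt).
7.485 as

Using the energy-time uncertainty principle:
ΔEΔt ≥ ℏ/2

The minimum uncertainty in time is:
Δt_min = ℏ/(2ΔE)
Δt_min = (1.055e-34 J·s) / (2 × 7.044e-18 J)
Δt_min = 7.485e-18 s = 7.485 as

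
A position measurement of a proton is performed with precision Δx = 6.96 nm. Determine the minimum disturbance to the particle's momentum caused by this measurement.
7.576 × 10^-27 kg·m/s

The uncertainty principle implies that measuring position disturbs momentum:
ΔxΔp ≥ ℏ/2

When we measure position with precision Δx, we necessarily introduce a momentum uncertainty:
Δp ≥ ℏ/(2Δx)
Δp_min = (1.055e-34 J·s) / (2 × 6.960e-09 m)
Δp_min = 7.576e-27 kg·m/s

The more precisely we measure position, the greater the momentum disturbance.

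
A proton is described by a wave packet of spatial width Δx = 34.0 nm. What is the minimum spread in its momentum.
1.551 × 10^-27 kg·m/s

For a wave packet, the spatial width Δx and momentum spread Δp are related by the uncertainty principle:
ΔxΔp ≥ ℏ/2

The minimum momentum spread is:
Δp_min = ℏ/(2Δx)
Δp_min = (1.055e-34 J·s) / (2 × 3.400e-08 m)
Δp_min = 1.551e-27 kg·m/s

A wave packet cannot have both a well-defined position and well-defined momentum.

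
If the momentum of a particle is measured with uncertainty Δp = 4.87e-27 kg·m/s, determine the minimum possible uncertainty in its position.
10.827 nm

Using the Heisenberg uncertainty principle:
ΔxΔp ≥ ℏ/2

The minimum uncertainty in position is:
Δx_min = ℏ/(2Δp)
Δx_min = (1.055e-34 J·s) / (2 × 4.870e-27 kg·m/s)
Δx_min = 1.083e-08 m = 10.827 nm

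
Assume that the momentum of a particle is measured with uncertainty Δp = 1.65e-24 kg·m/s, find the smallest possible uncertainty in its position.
31.957 pm

Using the Heisenberg uncertainty principle:
ΔxΔp ≥ ℏ/2

The minimum uncertainty in position is:
Δx_min = ℏ/(2Δp)
Δx_min = (1.055e-34 J·s) / (2 × 1.650e-24 kg·m/s)
Δx_min = 3.196e-11 m = 31.957 pm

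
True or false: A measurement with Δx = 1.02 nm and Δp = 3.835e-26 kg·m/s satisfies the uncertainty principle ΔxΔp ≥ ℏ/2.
No, it violates the uncertainty principle (impossible measurement).

Calculate the product ΔxΔp:
ΔxΔp = (1.020e-09 m) × (3.835e-26 kg·m/s)
ΔxΔp = 3.912e-35 J·s

Compare to the minimum allowed value ℏ/2:
ℏ/2 = 5.273e-35 J·s

Since ΔxΔp = 3.912e-35 J·s < 5.273e-35 J·s = ℏ/2,
the measurement violates the uncertainty principle.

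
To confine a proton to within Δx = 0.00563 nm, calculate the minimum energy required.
163.658 meV

Localizing a particle requires giving it sufficient momentum uncertainty:

1. From uncertainty principle: Δp ≥ ℏ/(2Δx)
   Δp_min = (1.055e-34 J·s) / (2 × 5.630e-12 m)
   Δp_min = 9.366e-24 kg·m/s

2. This momentum uncertainty corresponds to kinetic energy:
   KE ≈ (Δp)²/(2m) = (9.366e-24)²/(2 × 1.673e-27 kg)
   KE = 2.622e-20 J = 163.658 meV

Tighter localization requires more energy.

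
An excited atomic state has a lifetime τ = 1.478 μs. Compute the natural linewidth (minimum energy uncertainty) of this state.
222.670 peV

Using the energy-time uncertainty principle:
ΔEΔt ≥ ℏ/2

The lifetime τ represents the time uncertainty Δt.
The natural linewidth (minimum energy uncertainty) is:

ΔE = ℏ/(2τ)
ΔE = (1.055e-34 J·s) / (2 × 1.478e-06 s)
ΔE = 3.568e-29 J = 222.670 peV

This natural linewidth limits the precision of spectroscopic measurements.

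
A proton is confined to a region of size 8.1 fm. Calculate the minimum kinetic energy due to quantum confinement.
79.065 keV

Using the uncertainty principle:

1. Position uncertainty: Δx ≈ 8.100e-15 m
2. Minimum momentum uncertainty: Δp = ℏ/(2Δx) = 6.510e-21 kg·m/s
3. Minimum kinetic energy:
   KE = (Δp)²/(2m) = (6.510e-21)²/(2 × 1.673e-27 kg)
   KE = 1.267e-14 J = 79.065 keV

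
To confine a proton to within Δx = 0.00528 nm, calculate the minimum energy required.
186.074 meV

Localizing a particle requires giving it sufficient momentum uncertainty:

1. From uncertainty principle: Δp ≥ ℏ/(2Δx)
   Δp_min = (1.055e-34 J·s) / (2 × 5.280e-12 m)
   Δp_min = 9.986e-24 kg·m/s

2. This momentum uncertainty corresponds to kinetic energy:
   KE ≈ (Δp)²/(2m) = (9.986e-24)²/(2 × 1.673e-27 kg)
   KE = 2.981e-20 J = 186.074 meV

Tighter localization requires more energy.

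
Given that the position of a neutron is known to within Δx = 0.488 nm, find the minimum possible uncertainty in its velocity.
64.510 m/s

Using the Heisenberg uncertainty principle and Δp = mΔv:
ΔxΔp ≥ ℏ/2
Δx(mΔv) ≥ ℏ/2

The minimum uncertainty in velocity is:
Δv_min = ℏ/(2mΔx)
Δv_min = (1.055e-34 J·s) / (2 × 1.675e-27 kg × 4.880e-10 m)
Δv_min = 6.451e+01 m/s = 64.510 m/s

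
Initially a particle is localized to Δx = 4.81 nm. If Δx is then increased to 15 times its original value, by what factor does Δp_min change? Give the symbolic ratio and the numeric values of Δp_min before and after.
Original Δp_min = 1.096 × 10^-26 kg·m/s; new Δp'_min = 7.308 × 10^-28 kg·m/s; ratio Δp'_min/Δp_min = 1/15.

From the uncertainty principle ΔxΔp ≥ ℏ/2, the minimum momentum uncertainty is Δp_min = ℏ/(2Δx).

Original (Δx = 4.81 nm = 4.810e-09 m):
Δp_min = (1.055e-34 J·s)/(2 × 4.810e-09 m) = 1.096e-26 kg·m/s

When Δx → 15Δx:
Δp'_min = ℏ/(2 × 15Δx) = (1/15) × ℏ/(2Δx) = (1/15) × Δp_min
Δp'_min = 1/15 × 1.096e-26 kg·m/s = 7.308e-28 kg·m/s

Since Δp_min ∝ 1/Δx, when Δx is increased to 15 times its original value, Δp_min decreases to 1/15 of its original value.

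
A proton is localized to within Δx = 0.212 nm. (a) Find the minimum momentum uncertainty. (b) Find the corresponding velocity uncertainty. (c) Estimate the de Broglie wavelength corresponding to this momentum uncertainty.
(a) Δp_min = 2.487 × 10^-25 kg·m/s
(b) Δv_min = 148.701 m/s
(c) λ_dB = 2.664 nm

Step-by-step:

(a) From the uncertainty principle:
Δp_min = ℏ/(2Δx) = (1.055e-34 J·s)/(2 × 2.120e-10 m) = 2.487e-25 kg·m/s

(b) The velocity uncertainty:
Δv = Δp/m = (2.487e-25 kg·m/s)/(1.673e-27 kg) = 1.487e+02 m/s = 148.701 m/s

(c) The de Broglie wavelength for this momentum:
λ = h/p = (6.626e-34 J·s)/(2.487e-25 kg·m/s) = 2.664e-09 m = 2.664 nm

Note: The de Broglie wavelength is comparable to the localization size, as expected from wave-particle duality.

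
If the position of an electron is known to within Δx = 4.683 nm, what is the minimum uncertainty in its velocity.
12.360 km/s

Using the Heisenberg uncertainty principle and Δp = mΔv:
ΔxΔp ≥ ℏ/2
Δx(mΔv) ≥ ℏ/2

The minimum uncertainty in velocity is:
Δv_min = ℏ/(2mΔx)
Δv_min = (1.055e-34 J·s) / (2 × 9.109e-31 kg × 4.683e-09 m)
Δv_min = 1.236e+04 m/s = 12.360 km/s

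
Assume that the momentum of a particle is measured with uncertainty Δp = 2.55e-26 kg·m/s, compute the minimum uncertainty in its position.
2.068 nm

Using the Heisenberg uncertainty principle:
ΔxΔp ≥ ℏ/2

The minimum uncertainty in position is:
Δx_min = ℏ/(2Δp)
Δx_min = (1.055e-34 J·s) / (2 × 2.550e-26 kg·m/s)
Δx_min = 2.068e-09 m = 2.068 nm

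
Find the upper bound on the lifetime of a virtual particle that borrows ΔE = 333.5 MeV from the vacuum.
9.868 × 10^-25 s

Using the energy-time uncertainty principle:
ΔEΔt ≥ ℏ/2

For a virtual particle borrowing energy ΔE, the maximum lifetime is:
Δt_max = ℏ/(2ΔE)

Converting energy:
ΔE = 333.5 MeV = 5.343e-11 J

Δt_max = (1.055e-34 J·s) / (2 × 5.343e-11 J)
Δt_max = 9.868e-25 s = 9.868 × 10^-25 s

Virtual particles with higher borrowed energy exist for shorter times.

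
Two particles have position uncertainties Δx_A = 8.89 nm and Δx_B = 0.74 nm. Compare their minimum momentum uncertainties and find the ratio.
Particle B has the larger minimum momentum uncertainty, by a factor of 12.01.

For each particle, the minimum momentum uncertainty is Δp_min = ℏ/(2Δx):

Particle A: Δp_A = ℏ/(2×8.890e-09 m) = 5.931e-27 kg·m/s
Particle B: Δp_B = ℏ/(2×7.400e-10 m) = 7.125e-26 kg·m/s

Ratio: Δp_B/Δp_A = 12.01

Since Δp_min ∝ 1/Δx, the particle with smaller position uncertainty (B) has larger momentum uncertainty.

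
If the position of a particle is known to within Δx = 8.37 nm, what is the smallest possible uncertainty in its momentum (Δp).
6.300 × 10^-27 kg·m/s

Using the Heisenberg uncertainty principle:
ΔxΔp ≥ ℏ/2

The minimum uncertainty in momentum is:
Δp_min = ℏ/(2Δx)
Δp_min = (1.055e-34 J·s) / (2 × 8.370e-09 m)
Δp_min = 6.300e-27 kg·m/s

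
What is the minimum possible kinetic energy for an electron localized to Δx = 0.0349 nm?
7.820 eV

Localizing a particle requires giving it sufficient momentum uncertainty:

1. From uncertainty principle: Δp ≥ ℏ/(2Δx)
   Δp_min = (1.055e-34 J·s) / (2 × 3.490e-11 m)
   Δp_min = 1.511e-24 kg·m/s

2. This momentum uncertainty corresponds to kinetic energy:
   KE ≈ (Δp)²/(2m) = (1.511e-24)²/(2 × 9.109e-31 kg)
   KE = 1.253e-18 J = 7.820 eV

Tighter localization requires more energy.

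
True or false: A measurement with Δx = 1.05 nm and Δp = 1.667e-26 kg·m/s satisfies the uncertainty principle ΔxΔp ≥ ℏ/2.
No, it violates the uncertainty principle (impossible measurement).

Calculate the product ΔxΔp:
ΔxΔp = (1.050e-09 m) × (1.667e-26 kg·m/s)
ΔxΔp = 1.750e-35 J·s

Compare to the minimum allowed value ℏ/2:
ℏ/2 = 5.273e-35 J·s

Since ΔxΔp = 1.750e-35 J·s < 5.273e-35 J·s = ℏ/2,
the measurement violates the uncertainty principle.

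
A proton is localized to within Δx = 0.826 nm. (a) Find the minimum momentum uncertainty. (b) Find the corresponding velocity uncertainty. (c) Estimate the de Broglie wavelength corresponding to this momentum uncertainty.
(a) Δp_min = 6.384 × 10^-26 kg·m/s
(b) Δv_min = 38.165 m/s
(c) λ_dB = 10.380 nm

Step-by-step:

(a) From the uncertainty principle:
Δp_min = ℏ/(2Δx) = (1.055e-34 J·s)/(2 × 8.260e-10 m) = 6.384e-26 kg·m/s

(b) The velocity uncertainty:
Δv = Δp/m = (6.384e-26 kg·m/s)/(1.673e-27 kg) = 3.817e+01 m/s = 38.165 m/s

(c) The de Broglie wavelength for this momentum:
λ = h/p = (6.626e-34 J·s)/(6.384e-26 kg·m/s) = 1.038e-08 m = 10.380 nm

Note: The de Broglie wavelength is comparable to the localization size, as expected from wave-particle duality.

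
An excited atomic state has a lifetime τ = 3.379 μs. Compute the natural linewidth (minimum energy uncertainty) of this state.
97.397 peV

Using the energy-time uncertainty principle:
ΔEΔt ≥ ℏ/2

The lifetime τ represents the time uncertainty Δt.
The natural linewidth (minimum energy uncertainty) is:

ΔE = ℏ/(2τ)
ΔE = (1.055e-34 J·s) / (2 × 3.379e-06 s)
ΔE = 1.560e-29 J = 97.397 peV

This natural linewidth limits the precision of spectroscopic measurements.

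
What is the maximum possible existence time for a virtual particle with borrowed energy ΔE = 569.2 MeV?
5.782 × 10^-25 s

Using the energy-time uncertainty principle:
ΔEΔt ≥ ℏ/2

For a virtual particle borrowing energy ΔE, the maximum lifetime is:
Δt_max = ℏ/(2ΔE)

Converting energy:
ΔE = 569.2 MeV = 9.120e-11 J

Δt_max = (1.055e-34 J·s) / (2 × 9.120e-11 J)
Δt_max = 5.782e-25 s = 5.782 × 10^-25 s

Virtual particles with higher borrowed energy exist for shorter times.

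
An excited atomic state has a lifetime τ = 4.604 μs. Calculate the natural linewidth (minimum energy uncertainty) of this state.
71.483 peV

Using the energy-time uncertainty principle:
ΔEΔt ≥ ℏ/2

The lifetime τ represents the time uncertainty Δt.
The natural linewidth (minimum energy uncertainty) is:

ΔE = ℏ/(2τ)
ΔE = (1.055e-34 J·s) / (2 × 4.604e-06 s)
ΔE = 1.145e-29 J = 71.483 peV

This natural linewidth limits the precision of spectroscopic measurements.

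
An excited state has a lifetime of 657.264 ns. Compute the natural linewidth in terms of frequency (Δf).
121.074 kHz

Using the energy-time uncertainty principle and E = hf:
ΔEΔt ≥ ℏ/2
hΔf·Δt ≥ ℏ/2

The minimum frequency uncertainty is:
Δf = ℏ/(2hτ) = 1/(4πτ)
Δf = 1/(4π × 6.573e-07 s)
Δf = 1.211e+05 Hz = 121.074 kHz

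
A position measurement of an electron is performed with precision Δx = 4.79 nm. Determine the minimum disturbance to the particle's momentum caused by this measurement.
1.101 × 10^-26 kg·m/s

The uncertainty principle implies that measuring position disturbs momentum:
ΔxΔp ≥ ℏ/2

When we measure position with precision Δx, we necessarily introduce a momentum uncertainty:
Δp ≥ ℏ/(2Δx)
Δp_min = (1.055e-34 J·s) / (2 × 4.790e-09 m)
Δp_min = 1.101e-26 kg·m/s

The more precisely we measure position, the greater the momentum disturbance.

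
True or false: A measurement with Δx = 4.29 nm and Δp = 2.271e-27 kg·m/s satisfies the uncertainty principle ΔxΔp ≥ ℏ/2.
No, it violates the uncertainty principle (impossible measurement).

Calculate the product ΔxΔp:
ΔxΔp = (4.290e-09 m) × (2.271e-27 kg·m/s)
ΔxΔp = 9.743e-36 J·s

Compare to the minimum allowed value ℏ/2:
ℏ/2 = 5.273e-35 J·s

Since ΔxΔp = 9.743e-36 J·s < 5.273e-35 J·s = ℏ/2,
the measurement violates the uncertainty principle.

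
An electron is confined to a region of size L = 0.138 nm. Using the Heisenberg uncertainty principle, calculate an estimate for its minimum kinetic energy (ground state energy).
500.155 meV

Using the uncertainty principle to estimate ground state energy:

1. The position uncertainty is approximately the confinement size:
   Δx ≈ L = 1.380e-10 m

2. From ΔxΔp ≥ ℏ/2, the minimum momentum uncertainty is:
   Δp ≈ ℏ/(2L) = 3.821e-25 kg·m/s

3. The kinetic energy is approximately:
   KE ≈ (Δp)²/(2m) = (3.821e-25)²/(2 × 9.109e-31 kg)
   KE ≈ 8.013e-20 J = 500.155 meV

This is an order-of-magnitude estimate of the ground state energy.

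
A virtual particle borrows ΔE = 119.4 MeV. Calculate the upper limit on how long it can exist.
2.756 ys

Using the energy-time uncertainty principle:
ΔEΔt ≥ ℏ/2

For a virtual particle borrowing energy ΔE, the maximum lifetime is:
Δt_max = ℏ/(2ΔE)

Converting energy:
ΔE = 119.4 MeV = 1.913e-11 J

Δt_max = (1.055e-34 J·s) / (2 × 1.913e-11 J)
Δt_max = 2.756e-24 s = 2.756 ys

Virtual particles with higher borrowed energy exist for shorter times.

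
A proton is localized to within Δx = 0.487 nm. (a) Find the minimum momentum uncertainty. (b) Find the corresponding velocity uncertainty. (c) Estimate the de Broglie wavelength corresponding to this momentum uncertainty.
(a) Δp_min = 1.083 × 10^-25 kg·m/s
(b) Δv_min = 64.732 m/s
(c) λ_dB = 6.120 nm

Step-by-step:

(a) From the uncertainty principle:
Δp_min = ℏ/(2Δx) = (1.055e-34 J·s)/(2 × 4.870e-10 m) = 1.083e-25 kg·m/s

(b) The velocity uncertainty:
Δv = Δp/m = (1.083e-25 kg·m/s)/(1.673e-27 kg) = 6.473e+01 m/s = 64.732 m/s

(c) The de Broglie wavelength for this momentum:
λ = h/p = (6.626e-34 J·s)/(1.083e-25 kg·m/s) = 6.120e-09 m = 6.120 nm

Note: The de Broglie wavelength is comparable to the localization size, as expected from wave-particle duality.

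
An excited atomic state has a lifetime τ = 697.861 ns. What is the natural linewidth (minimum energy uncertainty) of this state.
471.592 peV

Using the energy-time uncertainty principle:
ΔEΔt ≥ ℏ/2

The lifetime τ represents the time uncertainty Δt.
The natural linewidth (minimum energy uncertainty) is:

ΔE = ℏ/(2τ)
ΔE = (1.055e-34 J·s) / (2 × 6.979e-07 s)
ΔE = 7.556e-29 J = 471.592 peV

This natural linewidth limits the precision of spectroscopic measurements.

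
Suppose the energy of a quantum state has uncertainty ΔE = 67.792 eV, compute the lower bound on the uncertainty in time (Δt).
4.855 as

Using the energy-time uncertainty principle:
ΔEΔt ≥ ℏ/2

The minimum uncertainty in time is:
Δt_min = ℏ/(2ΔE)
Δt_min = (1.055e-34 J·s) / (2 × 1.086e-17 J)
Δt_min = 4.855e-18 s = 4.855 as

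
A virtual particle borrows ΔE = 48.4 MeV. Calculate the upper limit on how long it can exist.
6.800 ys

Using the energy-time uncertainty principle:
ΔEΔt ≥ ℏ/2

For a virtual particle borrowing energy ΔE, the maximum lifetime is:
Δt_max = ℏ/(2ΔE)

Converting energy:
ΔE = 48.4 MeV = 7.755e-12 J

Δt_max = (1.055e-34 J·s) / (2 × 7.755e-12 J)
Δt_max = 6.800e-24 s = 6.800 ys

Virtual particles with higher borrowed energy exist for shorter times.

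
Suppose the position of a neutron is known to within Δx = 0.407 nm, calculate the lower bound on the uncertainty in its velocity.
77.349 m/s

Using the Heisenberg uncertainty principle and Δp = mΔv:
ΔxΔp ≥ ℏ/2
Δx(mΔv) ≥ ℏ/2

The minimum uncertainty in velocity is:
Δv_min = ℏ/(2mΔx)
Δv_min = (1.055e-34 J·s) / (2 × 1.675e-27 kg × 4.070e-10 m)
Δv_min = 7.735e+01 m/s = 77.349 m/s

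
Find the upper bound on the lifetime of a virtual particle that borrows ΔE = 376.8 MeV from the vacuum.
8.734 × 10^-25 s

Using the energy-time uncertainty principle:
ΔEΔt ≥ ℏ/2

For a virtual particle borrowing energy ΔE, the maximum lifetime is:
Δt_max = ℏ/(2ΔE)

Converting energy:
ΔE = 376.8 MeV = 6.037e-11 J

Δt_max = (1.055e-34 J·s) / (2 × 6.037e-11 J)
Δt_max = 8.734e-25 s = 8.734 × 10^-25 s

Virtual particles with higher borrowed energy exist for shorter times.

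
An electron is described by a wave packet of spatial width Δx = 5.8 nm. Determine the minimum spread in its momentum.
9.091 × 10^-27 kg·m/s

For a wave packet, the spatial width Δx and momentum spread Δp are related by the uncertainty principle:
ΔxΔp ≥ ℏ/2

The minimum momentum spread is:
Δp_min = ℏ/(2Δx)
Δp_min = (1.055e-34 J·s) / (2 × 5.800e-09 m)
Δp_min = 9.091e-27 kg·m/s

A wave packet cannot have both a well-defined position and well-defined momentum.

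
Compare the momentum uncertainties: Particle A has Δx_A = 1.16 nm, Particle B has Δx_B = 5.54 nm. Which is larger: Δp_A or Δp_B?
Particle A has the larger minimum momentum uncertainty, by a factor of 4.78.

For each particle, the minimum momentum uncertainty is Δp_min = ℏ/(2Δx):

Particle A: Δp_A = ℏ/(2×1.160e-09 m) = 4.546e-26 kg·m/s
Particle B: Δp_B = ℏ/(2×5.540e-09 m) = 9.518e-27 kg·m/s

Ratio: Δp_A/Δp_B = 4.78

Since Δp_min ∝ 1/Δx, the particle with smaller position uncertainty (A) has larger momentum uncertainty.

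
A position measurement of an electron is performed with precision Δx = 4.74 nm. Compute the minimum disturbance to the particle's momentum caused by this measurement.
1.112 × 10^-26 kg·m/s

The uncertainty principle implies that measuring position disturbs momentum:
ΔxΔp ≥ ℏ/2

When we measure position with precision Δx, we necessarily introduce a momentum uncertainty:
Δp ≥ ℏ/(2Δx)
Δp_min = (1.055e-34 J·s) / (2 × 4.740e-09 m)
Δp_min = 1.112e-26 kg·m/s

The more precisely we measure position, the greater the momentum disturbance.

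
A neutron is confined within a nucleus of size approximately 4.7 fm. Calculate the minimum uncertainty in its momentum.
1.122 × 10^-20 kg·m/s

Using the Heisenberg uncertainty principle:
ΔxΔp ≥ ℏ/2

With Δx ≈ L = 4.700e-15 m (the confinement size):
Δp_min = ℏ/(2Δx)
Δp_min = (1.055e-34 J·s) / (2 × 4.700e-15 m)
Δp_min = 1.122e-20 kg·m/s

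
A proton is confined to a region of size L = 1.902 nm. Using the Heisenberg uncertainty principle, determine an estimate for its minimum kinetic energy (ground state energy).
1.434 μeV

Using the uncertainty principle to estimate ground state energy:

1. The position uncertainty is approximately the confinement size:
   Δx ≈ L = 1.902e-09 m

2. From ΔxΔp ≥ ℏ/2, the minimum momentum uncertainty is:
   Δp ≈ ℏ/(2L) = 2.772e-26 kg·m/s

3. The kinetic energy is approximately:
   KE ≈ (Δp)²/(2m) = (2.772e-26)²/(2 × 1.673e-27 kg)
   KE ≈ 2.297e-25 J = 1.434 μeV

This is an order-of-magnitude estimate of the ground state energy.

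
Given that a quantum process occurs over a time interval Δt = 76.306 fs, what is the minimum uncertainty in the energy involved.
4.313 meV

Using the energy-time uncertainty principle:
ΔEΔt ≥ ℏ/2

The minimum uncertainty in energy is:
ΔE_min = ℏ/(2Δt)
ΔE_min = (1.055e-34 J·s) / (2 × 7.631e-14 s)
ΔE_min = 6.910e-22 J = 4.313 meV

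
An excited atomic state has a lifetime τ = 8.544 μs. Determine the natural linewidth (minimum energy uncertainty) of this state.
38.519 peV

Using the energy-time uncertainty principle:
ΔEΔt ≥ ℏ/2

The lifetime τ represents the time uncertainty Δt.
The natural linewidth (minimum energy uncertainty) is:

ΔE = ℏ/(2τ)
ΔE = (1.055e-34 J·s) / (2 × 8.544e-06 s)
ΔE = 6.171e-30 J = 38.519 peV

This natural linewidth limits the precision of spectroscopic measurements.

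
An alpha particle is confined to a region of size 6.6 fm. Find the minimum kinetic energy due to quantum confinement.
29.977 keV

Using the uncertainty principle:

1. Position uncertainty: Δx ≈ 6.600e-15 m
2. Minimum momentum uncertainty: Δp = ℏ/(2Δx) = 7.989e-21 kg·m/s
3. Minimum kinetic energy:
   KE = (Δp)²/(2m) = (7.989e-21)²/(2 × 6.645e-27 kg)
   KE = 4.803e-15 J = 29.977 keV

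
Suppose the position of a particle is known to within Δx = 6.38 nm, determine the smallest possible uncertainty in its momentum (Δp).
8.265 × 10^-27 kg·m/s

Using the Heisenberg uncertainty principle:
ΔxΔp ≥ ℏ/2

The minimum uncertainty in momentum is:
Δp_min = ℏ/(2Δx)
Δp_min = (1.055e-34 J·s) / (2 × 6.380e-09 m)
Δp_min = 8.265e-27 kg·m/s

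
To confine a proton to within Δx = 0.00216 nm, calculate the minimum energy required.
1.112 eV

Localizing a particle requires giving it sufficient momentum uncertainty:

1. From uncertainty principle: Δp ≥ ℏ/(2Δx)
   Δp_min = (1.055e-34 J·s) / (2 × 2.160e-12 m)
   Δp_min = 2.441e-23 kg·m/s

2. This momentum uncertainty corresponds to kinetic energy:
   KE ≈ (Δp)²/(2m) = (2.441e-23)²/(2 × 1.673e-27 kg)
   KE = 1.781e-19 J = 1.112 eV

Tighter localization requires more energy.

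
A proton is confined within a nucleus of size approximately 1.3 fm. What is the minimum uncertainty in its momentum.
4.056 × 10^-20 kg·m/s

Using the Heisenberg uncertainty principle:
ΔxΔp ≥ ℏ/2

With Δx ≈ L = 1.300e-15 m (the confinement size):
Δp_min = ℏ/(2Δx)
Δp_min = (1.055e-34 J·s) / (2 × 1.300e-15 m)
Δp_min = 4.056e-20 kg·m/s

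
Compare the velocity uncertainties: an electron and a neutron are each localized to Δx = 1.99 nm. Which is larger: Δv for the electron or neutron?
The electron has the larger minimum velocity uncertainty, by a ratio of 1838.7.

For both particles, Δp_min = ℏ/(2Δx) = 2.650e-26 kg·m/s (same for both).

The velocity uncertainty is Δv = Δp/m:
- electron: Δv = 2.650e-26 / 9.109e-31 = 2.909e+04 m/s = 29.087 km/s
- neutron: Δv = 2.650e-26 / 1.675e-27 = 1.582e+01 m/s = 15.820 m/s

Ratio: 2.909e+04 / 1.582e+01 = 1838.7

The lighter particle has larger velocity uncertainty because Δv ∝ 1/m.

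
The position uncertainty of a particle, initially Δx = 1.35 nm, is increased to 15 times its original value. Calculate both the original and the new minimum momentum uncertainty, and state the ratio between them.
Original Δp_min = 3.906 × 10^-26 kg·m/s; new Δp'_min = 2.604 × 10^-27 kg·m/s; ratio Δp'_min/Δp_min = 1/15.

From the uncertainty principle ΔxΔp ≥ ℏ/2, the minimum momentum uncertainty is Δp_min = ℏ/(2Δx).

Original (Δx = 1.35 nm = 1.350e-09 m):
Δp_min = (1.055e-34 J·s)/(2 × 1.350e-09 m) = 3.906e-26 kg·m/s

When Δx → 15Δx:
Δp'_min = ℏ/(2 × 15Δx) = (1/15) × ℏ/(2Δx) = (1/15) × Δp_min
Δp'_min = 1/15 × 3.906e-26 kg·m/s = 2.604e-27 kg·m/s

Since Δp_min ∝ 1/Δx, when Δx is increased to 15 times its original value, Δp_min decreases to 1/15 of its original value.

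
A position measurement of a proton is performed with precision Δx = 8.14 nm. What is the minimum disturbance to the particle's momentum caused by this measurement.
6.478 × 10^-27 kg·m/s

The uncertainty principle implies that measuring position disturbs momentum:
ΔxΔp ≥ ℏ/2

When we measure position with precision Δx, we necessarily introduce a momentum uncertainty:
Δp ≥ ℏ/(2Δx)
Δp_min = (1.055e-34 J·s) / (2 × 8.140e-09 m)
Δp_min = 6.478e-27 kg·m/s

The more precisely we measure position, the greater the momentum disturbance.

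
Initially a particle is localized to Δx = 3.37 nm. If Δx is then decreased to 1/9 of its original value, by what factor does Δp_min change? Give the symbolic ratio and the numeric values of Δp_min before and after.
Original Δp_min = 1.565 × 10^-26 kg·m/s; new Δp'_min = 1.408 × 10^-25 kg·m/s; ratio Δp'_min/Δp_min = 9.

From the uncertainty principle ΔxΔp ≥ ℏ/2, the minimum momentum uncertainty is Δp_min = ℏ/(2Δx).

Original (Δx = 3.37 nm = 3.370e-09 m):
Δp_min = (1.055e-34 J·s)/(2 × 3.370e-09 m) = 1.565e-26 kg·m/s

When Δx → (1/9)Δx:
Δp'_min = ℏ/(2 × (1/9)Δx) = 9 × ℏ/(2Δx) = 9 × Δp_min
Δp'_min = 9 × 1.565e-26 kg·m/s = 1.408e-25 kg·m/s

Since Δp_min ∝ 1/Δx, when Δx is decreased to 1/9 of its original value, Δp_min increases to 9 times its original value.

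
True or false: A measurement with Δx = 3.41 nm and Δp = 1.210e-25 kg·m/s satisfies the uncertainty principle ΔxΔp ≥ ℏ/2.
Yes, it satisfies the uncertainty principle.

Calculate the product ΔxΔp:
ΔxΔp = (3.410e-09 m) × (1.210e-25 kg·m/s)
ΔxΔp = 4.126e-34 J·s

Compare to the minimum allowed value ℏ/2:
ℏ/2 = 5.273e-35 J·s

Since ΔxΔp = 4.126e-34 J·s ≥ 5.273e-35 J·s = ℏ/2,
the measurement satisfies the uncertainty principle.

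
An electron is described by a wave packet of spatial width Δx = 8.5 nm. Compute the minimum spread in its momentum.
6.203 × 10^-27 kg·m/s

For a wave packet, the spatial width Δx and momentum spread Δp are related by the uncertainty principle:
ΔxΔp ≥ ℏ/2

The minimum momentum spread is:
Δp_min = ℏ/(2Δx)
Δp_min = (1.055e-34 J·s) / (2 × 8.500e-09 m)
Δp_min = 6.203e-27 kg·m/s

A wave packet cannot have both a well-defined position and well-defined momentum.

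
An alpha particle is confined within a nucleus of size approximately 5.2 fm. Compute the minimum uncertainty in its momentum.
1.014 × 10^-20 kg·m/s

Using the Heisenberg uncertainty principle:
ΔxΔp ≥ ℏ/2

With Δx ≈ L = 5.200e-15 m (the confinement size):
Δp_min = ℏ/(2Δx)
Δp_min = (1.055e-34 J·s) / (2 × 5.200e-15 m)
Δp_min = 1.014e-20 kg·m/s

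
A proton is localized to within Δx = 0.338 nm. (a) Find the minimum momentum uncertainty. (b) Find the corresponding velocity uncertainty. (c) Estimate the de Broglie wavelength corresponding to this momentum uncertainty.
(a) Δp_min = 1.560 × 10^-25 kg·m/s
(b) Δv_min = 93.268 m/s
(c) λ_dB = 4.247 nm

Step-by-step:

(a) From the uncertainty principle:
Δp_min = ℏ/(2Δx) = (1.055e-34 J·s)/(2 × 3.380e-10 m) = 1.560e-25 kg·m/s

(b) The velocity uncertainty:
Δv = Δp/m = (1.560e-25 kg·m/s)/(1.673e-27 kg) = 9.327e+01 m/s = 93.268 m/s

(c) The de Broglie wavelength for this momentum:
λ = h/p = (6.626e-34 J·s)/(1.560e-25 kg·m/s) = 4.247e-09 m = 4.247 nm

Note: The de Broglie wavelength is comparable to the localization size, as expected from wave-particle duality.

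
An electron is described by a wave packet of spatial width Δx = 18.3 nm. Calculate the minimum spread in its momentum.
2.881 × 10^-27 kg·m/s

For a wave packet, the spatial width Δx and momentum spread Δp are related by the uncertainty principle:
ΔxΔp ≥ ℏ/2

The minimum momentum spread is:
Δp_min = ℏ/(2Δx)
Δp_min = (1.055e-34 J·s) / (2 × 1.830e-08 m)
Δp_min = 2.881e-27 kg·m/s

A wave packet cannot have both a well-defined position and well-defined momentum.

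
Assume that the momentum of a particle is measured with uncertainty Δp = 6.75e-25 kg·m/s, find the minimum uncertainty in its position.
78.116 pm

Using the Heisenberg uncertainty principle:
ΔxΔp ≥ ℏ/2

The minimum uncertainty in position is:
Δx_min = ℏ/(2Δp)
Δx_min = (1.055e-34 J·s) / (2 × 6.750e-25 kg·m/s)
Δx_min = 7.812e-11 m = 78.116 pm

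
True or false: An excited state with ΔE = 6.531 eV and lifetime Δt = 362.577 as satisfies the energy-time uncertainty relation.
Yes, it satisfies the uncertainty relation.

Calculate the product ΔEΔt:
ΔE = 6.531 eV = 1.046e-18 J
ΔEΔt = (1.046e-18 J) × (3.626e-16 s)
ΔEΔt = 3.794e-34 J·s

Compare to the minimum allowed value ℏ/2:
ℏ/2 = 5.273e-35 J·s

Since ΔEΔt = 3.794e-34 J·s ≥ 5.273e-35 J·s = ℏ/2,
this satisfies the uncertainty relation.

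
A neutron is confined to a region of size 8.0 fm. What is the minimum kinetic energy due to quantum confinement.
80.942 keV

Using the uncertainty principle:

1. Position uncertainty: Δx ≈ 8.000e-15 m
2. Minimum momentum uncertainty: Δp = ℏ/(2Δx) = 6.591e-21 kg·m/s
3. Minimum kinetic energy:
   KE = (Δp)²/(2m) = (6.591e-21)²/(2 × 1.675e-27 kg)
   KE = 1.297e-14 J = 80.942 keV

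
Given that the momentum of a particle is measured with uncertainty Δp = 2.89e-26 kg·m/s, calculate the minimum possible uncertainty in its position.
1.825 nm

Using the Heisenberg uncertainty principle:
ΔxΔp ≥ ℏ/2

The minimum uncertainty in position is:
Δx_min = ℏ/(2Δp)
Δx_min = (1.055e-34 J·s) / (2 × 2.890e-26 kg·m/s)
Δx_min = 1.825e-09 m = 1.825 nm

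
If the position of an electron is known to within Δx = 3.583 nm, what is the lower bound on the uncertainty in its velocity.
16.155 km/s

Using the Heisenberg uncertainty principle and Δp = mΔv:
ΔxΔp ≥ ℏ/2
Δx(mΔv) ≥ ℏ/2

The minimum uncertainty in velocity is:
Δv_min = ℏ/(2mΔx)
Δv_min = (1.055e-34 J·s) / (2 × 9.109e-31 kg × 3.583e-09 m)
Δv_min = 1.616e+04 m/s = 16.155 km/s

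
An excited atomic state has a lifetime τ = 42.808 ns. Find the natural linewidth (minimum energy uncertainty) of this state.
7.688 neV

Using the energy-time uncertainty principle:
ΔEΔt ≥ ℏ/2

The lifetime τ represents the time uncertainty Δt.
The natural linewidth (minimum energy uncertainty) is:

ΔE = ℏ/(2τ)
ΔE = (1.055e-34 J·s) / (2 × 4.281e-08 s)
ΔE = 1.232e-27 J = 7.688 neV

This natural linewidth limits the precision of spectroscopic measurements.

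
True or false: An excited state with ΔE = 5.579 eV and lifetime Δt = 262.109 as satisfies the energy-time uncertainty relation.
Yes, it satisfies the uncertainty relation.

Calculate the product ΔEΔt:
ΔE = 5.579 eV = 8.939e-19 J
ΔEΔt = (8.939e-19 J) × (2.621e-16 s)
ΔEΔt = 2.343e-34 J·s

Compare to the minimum allowed value ℏ/2:
ℏ/2 = 5.273e-35 J·s

Since ΔEΔt = 2.343e-34 J·s ≥ 5.273e-35 J·s = ℏ/2,
this satisfies the uncertainty relation.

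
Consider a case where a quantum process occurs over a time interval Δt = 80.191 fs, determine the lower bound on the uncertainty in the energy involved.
4.104 meV

Using the energy-time uncertainty principle:
ΔEΔt ≥ ℏ/2

The minimum uncertainty in energy is:
ΔE_min = ℏ/(2Δt)
ΔE_min = (1.055e-34 J·s) / (2 × 8.019e-14 s)
ΔE_min = 6.575e-22 J = 4.104 meV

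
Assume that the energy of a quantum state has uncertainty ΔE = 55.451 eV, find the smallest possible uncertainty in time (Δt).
5.935 as

Using the energy-time uncertainty principle:
ΔEΔt ≥ ℏ/2

The minimum uncertainty in time is:
Δt_min = ℏ/(2ΔE)
Δt_min = (1.055e-34 J·s) / (2 × 8.884e-18 J)
Δt_min = 5.935e-18 s = 5.935 as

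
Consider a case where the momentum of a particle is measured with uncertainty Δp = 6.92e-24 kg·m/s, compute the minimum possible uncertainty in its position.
7.620 pm

Using the Heisenberg uncertainty principle:
ΔxΔp ≥ ℏ/2

The minimum uncertainty in position is:
Δx_min = ℏ/(2Δp)
Δx_min = (1.055e-34 J·s) / (2 × 6.920e-24 kg·m/s)
Δx_min = 7.620e-12 m = 7.620 pm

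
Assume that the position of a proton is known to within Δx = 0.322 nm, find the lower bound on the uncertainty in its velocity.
97.902 m/s

Using the Heisenberg uncertainty principle and Δp = mΔv:
ΔxΔp ≥ ℏ/2
Δx(mΔv) ≥ ℏ/2

The minimum uncertainty in velocity is:
Δv_min = ℏ/(2mΔx)
Δv_min = (1.055e-34 J·s) / (2 × 1.673e-27 kg × 3.220e-10 m)
Δv_min = 9.790e+01 m/s = 97.902 m/s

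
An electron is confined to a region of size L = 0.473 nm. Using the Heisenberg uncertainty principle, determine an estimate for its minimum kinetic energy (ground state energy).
42.574 meV

Using the uncertainty principle to estimate ground state energy:

1. The position uncertainty is approximately the confinement size:
   Δx ≈ L = 4.730e-10 m

2. From ΔxΔp ≥ ℏ/2, the minimum momentum uncertainty is:
   Δp ≈ ℏ/(2L) = 1.115e-25 kg·m/s

3. The kinetic energy is approximately:
   KE ≈ (Δp)²/(2m) = (1.115e-25)²/(2 × 9.109e-31 kg)
   KE ≈ 6.821e-21 J = 42.574 meV

This is an order-of-magnitude estimate of the ground state energy.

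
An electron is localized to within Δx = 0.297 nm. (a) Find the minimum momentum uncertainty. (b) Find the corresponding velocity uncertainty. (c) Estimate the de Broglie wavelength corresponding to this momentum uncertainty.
(a) Δp_min = 1.775 × 10^-25 kg·m/s
(b) Δv_min = 194.895 km/s
(c) λ_dB = 3.732 nm

Step-by-step:

(a) From the uncertainty principle:
Δp_min = ℏ/(2Δx) = (1.055e-34 J·s)/(2 × 2.970e-10 m) = 1.775e-25 kg·m/s

(b) The velocity uncertainty:
Δv = Δp/m = (1.775e-25 kg·m/s)/(9.109e-31 kg) = 1.949e+05 m/s = 194.895 km/s

(c) The de Broglie wavelength for this momentum:
λ = h/p = (6.626e-34 J·s)/(1.775e-25 kg·m/s) = 3.732e-09 m = 3.732 nm

Note: The de Broglie wavelength is comparable to the localization size, as expected from wave-particle duality.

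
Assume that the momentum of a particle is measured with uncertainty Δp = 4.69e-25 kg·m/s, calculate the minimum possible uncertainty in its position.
112.428 pm

Using the Heisenberg uncertainty principle:
ΔxΔp ≥ ℏ/2

The minimum uncertainty in position is:
Δx_min = ℏ/(2Δp)
Δx_min = (1.055e-34 J·s) / (2 × 4.690e-25 kg·m/s)
Δx_min = 1.124e-10 m = 112.428 pm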